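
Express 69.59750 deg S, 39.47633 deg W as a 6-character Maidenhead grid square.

HC00gj

Shift to the Maidenhead origin (180°W, 90°S): lon 140.5237, lat 20.4025.
Field: lon ⌊140.5237/20⌋ = 7 → H; lat ⌊20.4025/10⌋ = 2 → C.
Square: lon ⌊0.5237/2⌋ = 0; lat ⌊0.4025/1⌋ = 0.
Subsquare: lon ⌊0.5237/0.0833333⌋ = 6 → g; lat ⌊0.4025/0.0416667⌋ = 9 → j.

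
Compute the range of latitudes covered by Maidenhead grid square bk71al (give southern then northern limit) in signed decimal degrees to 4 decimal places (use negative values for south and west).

11.4583, 11.5000

Field B=1, K=10: +1·20° lon, +10·10° lat → SW at lon -160°, lat 10°.
Square 7, 1: +7·2° lon, +1·1° lat → SW at lon -146°, lat 11°.
Subsquare a=0, l=11: +0·0.0833333° lon, +11·0.0416667° lat → SW at lon -146°, lat 11.4583°.
Cell spans 0.0833333° lon × 0.0416667° lat.
south 11.4583, north 11.5000.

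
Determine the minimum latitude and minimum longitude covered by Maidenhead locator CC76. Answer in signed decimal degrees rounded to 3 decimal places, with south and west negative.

-64.000, -126.000

Field C=2, C=2: +2·20° lon, +2·10° lat → SW at lon -140°, lat -70°.
Square 7, 6: +7·2° lon, +6·1° lat → SW at lon -126°, lat -64°.
latitude -64.000, longitude -126.000.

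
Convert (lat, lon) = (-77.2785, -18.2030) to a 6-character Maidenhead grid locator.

Shift to the Maidenhead origin (180°W, 90°S): lon 161.7970, lat 12.7215.
Field (20°×10°, letters A–R): 161.7970/20 → 8 → I, 12.7215/10 → 1 → B; chars IB.
Square (2°×1°, digits 0–9): 1.7970/2 → 0, 2.7215/1 → 2; chars 02.
Subsquare (5′×2.5′, letters a–x): 1.7970/0.0833333 → 21 → v, 0.7215/0.0416667 → 17 → r; chars vr.

IB02vr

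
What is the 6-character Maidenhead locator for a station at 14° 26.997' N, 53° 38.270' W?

GK34ek

Add 180° to longitude and 90° to latitude: 126.3622, 104.4500.
Field: 126.3622/20 → 6 → G, 104.4500/10 → 10 → K; chars GK.
Square: 6.3622/2 → 3, 4.4500/1 → 4; chars 34.
Subsquare: 0.3622/0.0833333 → 4 → e, 0.4500/0.0416667 → 10 → k; chars ek.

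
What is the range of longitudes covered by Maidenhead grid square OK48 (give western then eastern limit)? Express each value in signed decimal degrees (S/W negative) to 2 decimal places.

108.00, 110.00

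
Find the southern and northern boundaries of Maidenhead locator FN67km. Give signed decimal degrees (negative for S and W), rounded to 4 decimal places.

Field F=5, N=13: +5·20° lon, +13·10° lat → SW at lon -80°, lat 40°.
Square 6, 7: +6·2° lon, +7·1° lat → SW at lon -68°, lat 47°.
Subsquare k=10, m=12: +10·0.0833333° lon, +12·0.0416667° lat → SW at lon -67.1667°, lat 47.5°.
Cell spans 0.0833333° lon × 0.0416667° lat.
south 47.5000, north 47.5417.

47.5000, 47.5417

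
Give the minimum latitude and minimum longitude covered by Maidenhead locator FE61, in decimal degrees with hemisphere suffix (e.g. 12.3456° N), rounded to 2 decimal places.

49.00° S, 68.00° W

Field F=5, E=4: +5·20° lon, +4·10° lat → SW at lon -80°, lat -50°.
Square 6, 1: +6·2° lon, +1·1° lat → SW at lon -68°, lat -49°.
latitude 49.00° S, longitude 68.00° W.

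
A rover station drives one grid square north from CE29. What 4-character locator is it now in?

CF20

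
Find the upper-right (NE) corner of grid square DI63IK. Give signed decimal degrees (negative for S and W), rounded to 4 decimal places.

-6.5417, -107.2500

Field D=3, I=8: +3·20° lon, +8·10° lat → SW at lon -120°, lat -10°.
Square 6, 3: +6·2° lon, +3·1° lat → SW at lon -108°, lat -7°.
Subsquare i=8, k=10: +8·0.0833333° lon, +10·0.0416667° lat → SW at lon -107.333°, lat -6.58333°.
Cell spans 0.0833333° lon × 0.0416667° lat. NE corner is SW corner plus one full cell.
latitude -6.5417, longitude -107.2500.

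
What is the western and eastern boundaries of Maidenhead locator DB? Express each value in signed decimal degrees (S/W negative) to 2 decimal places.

-120.00, -100.00

Field D=3, B=1: +3·20° lon, +1·10° lat → SW at lon -120°, lat -80°.
Cell spans 20° lon × 10° lat.
west -120.00, east -100.00.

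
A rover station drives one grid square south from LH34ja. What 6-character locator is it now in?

Latitude subsquare a = 0; −1 → -1, wraps to 23 = x, carry into square.
Latitude square 4; −1 → 3.
The longitude characters are unchanged.

LH33jx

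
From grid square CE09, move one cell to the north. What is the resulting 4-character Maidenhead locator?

CF00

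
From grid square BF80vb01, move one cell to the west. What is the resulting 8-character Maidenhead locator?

BF80ub91

Longitude extended square 0; −1 → -1, wraps to 9, carry into subsquare.
Longitude subsquare v = 21; −1 → 20 = u.
The latitude characters are unchanged.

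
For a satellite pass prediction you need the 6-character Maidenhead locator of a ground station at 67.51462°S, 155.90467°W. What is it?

BC22bl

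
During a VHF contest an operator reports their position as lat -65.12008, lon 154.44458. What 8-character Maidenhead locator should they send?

QC74fv31

Offset from 180°W / 90°S: lon 334.44458°, lat 24.87992°.
Field: 334.44458/20 → 16 → Q, 24.87992/10 → 2 → C; chars QC.
Square: 14.44458/2 → 7, 4.87992/1 → 4; chars 74.
Subsquare: 0.44458/0.0833333 → 5 → f, 0.87992/0.0416667 → 21 → v; chars fv.
Extended square: 0.02791/0.00833333 → 3, 0.00492/0.00416667 → 1; chars 31.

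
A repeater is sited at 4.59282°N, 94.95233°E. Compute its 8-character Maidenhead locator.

NJ74lo42

Offset from 180°W / 90°S: lon 274.95233°, lat 94.59282°.
Field (20°×10°, letters A–R): lon ⌊274.95233/20⌋ = 13 → N; lat ⌊94.59282/10⌋ = 9 → J.
Square (2°×1°, digits 0–9): lon ⌊14.95233/2⌋ = 7; lat ⌊4.59282/1⌋ = 4.
Subsquare (5′×2.5′, letters a–x): lon ⌊0.95233/0.0833333⌋ = 11 → l; lat ⌊0.59282/0.0416667⌋ = 14 → o.
Extended square (30″×15″, digits 0–9): lon ⌊0.03566/0.00833333⌋ = 4; lat ⌊0.00949/0.00416667⌋ = 2.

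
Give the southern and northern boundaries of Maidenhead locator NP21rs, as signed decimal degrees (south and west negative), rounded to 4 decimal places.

Field N=13, P=15: +13·20° lon, +15·10° lat → SW at lon 80°, lat 60°.
Square 2, 1: +2·2° lon, +1·1° lat → SW at lon 84°, lat 61°.
Subsquare r=17, s=18: +17·0.0833333° lon, +18·0.0416667° lat → SW at lon 85.4167°, lat 61.75°.
Cell spans 0.0833333° lon × 0.0416667° lat.
south 61.7500, north 61.7917.

61.7500, 61.7917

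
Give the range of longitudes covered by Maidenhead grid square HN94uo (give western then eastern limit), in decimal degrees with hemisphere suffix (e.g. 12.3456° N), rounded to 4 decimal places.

Field H=7, N=13: +7·20° lon, +13·10° lat → SW at lon -40°, lat 40°.
Square 9, 4: +9·2° lon, +4·1° lat → SW at lon -22°, lat 44°.
Subsquare u=20, o=14: +20·0.0833333° lon, +14·0.0416667° lat → SW at lon -20.3333°, lat 44.5833°.
Cell spans 0.0833333° lon × 0.0416667° lat.
west 20.3333° W, east 20.2500° W.

20.3333° W, 20.2500° W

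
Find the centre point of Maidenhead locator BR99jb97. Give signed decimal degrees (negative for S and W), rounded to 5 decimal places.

89.07292, -141.17083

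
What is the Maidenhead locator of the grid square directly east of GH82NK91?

GH82ok01

Longitude extended square 9; +1 → 10, wraps to 0, carry into subsquare.
Longitude subsquare n = 13; +1 → 14 = o.
The latitude characters are unchanged.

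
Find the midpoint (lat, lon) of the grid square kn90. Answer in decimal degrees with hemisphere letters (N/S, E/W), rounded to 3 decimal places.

Field K=10, N=13: +10·20° lon, +13·10° lat → SW at lon 20°, lat 40°.
Square 9, 0: +9·2° lon, +0·1° lat → SW at lon 38°, lat 40°.
Cell spans 2° lon × 1° lat. Centre is SW corner plus half of each.
latitude 40.500° N, longitude 39.000° E.

40.500° N, 39.000° E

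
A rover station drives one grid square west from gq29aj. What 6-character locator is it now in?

Longitude subsquare a = 0; −1 → -1, wraps to 23 = x, carry into square.
Longitude square 2; −1 → 1.
The latitude characters are unchanged.

GQ19xj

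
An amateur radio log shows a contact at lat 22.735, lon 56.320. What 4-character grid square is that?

LL82

Offset from 180°W / 90°S: lon 236.32°, lat 112.73°.
Field: lon ⌊236.32/20⌋ = 11 → L; lat ⌊112.73/10⌋ = 11 → L.
Square: lon ⌊16.32/2⌋ = 8; lat ⌊2.73/1⌋ = 2.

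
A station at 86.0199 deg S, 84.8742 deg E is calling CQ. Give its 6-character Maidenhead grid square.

NA23kx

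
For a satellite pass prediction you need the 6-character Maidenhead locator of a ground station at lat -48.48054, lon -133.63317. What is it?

Offset from 180°W / 90°S: lon 46.3668°, lat 41.5195°.
Field: 46.3668/20 → 2 → C, 41.5195/10 → 4 → E; chars CE.
Square: 6.3668/2 → 3, 1.5195/1 → 1; chars 31.
Subsquare: 0.3668/0.0833333 → 4 → e, 0.5195/0.0416667 → 12 → m; chars em.

CE31em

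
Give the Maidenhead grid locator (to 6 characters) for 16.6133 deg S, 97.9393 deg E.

NH83xj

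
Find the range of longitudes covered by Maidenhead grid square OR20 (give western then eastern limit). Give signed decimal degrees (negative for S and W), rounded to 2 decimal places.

Field O=14, R=17: +14·20° lon, +17·10° lat → SW at lon 100°, lat 80°.
Square 2, 0: +2·2° lon, +0·1° lat → SW at lon 104°, lat 80°.
Cell spans 2° lon × 1° lat.
west 104.00, east 106.00.

104.00, 106.00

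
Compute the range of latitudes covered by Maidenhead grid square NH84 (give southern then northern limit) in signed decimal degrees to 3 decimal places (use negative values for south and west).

-16.000, -15.000

Field N=13, H=7: +13·20° lon, +7·10° lat → SW at lon 80°, lat -20°.
Square 8, 4: +8·2° lon, +4·1° lat → SW at lon 96°, lat -16°.
Cell spans 2° lon × 1° lat.
south -16.000, north -15.000.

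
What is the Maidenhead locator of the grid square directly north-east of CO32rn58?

Longitude extended square 5; +1 → 6.
Latitude extended square 8; +1 → 9.

CO32rn69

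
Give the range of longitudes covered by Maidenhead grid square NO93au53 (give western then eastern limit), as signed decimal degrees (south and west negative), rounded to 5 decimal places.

Field N=13, O=14: +13·20° lon, +14·10° lat → SW at lon 80°, lat 50°.
Square 9, 3: +9·2° lon, +3·1° lat → SW at lon 98°, lat 53°.
Subsquare a=0, u=20: +0·0.0833333° lon, +20·0.0416667° lat → SW at lon 98°, lat 53.8333°.
Extended square 5, 3: +5·0.00833333° lon, +3·0.00416667° lat → SW at lon 98.0417°, lat 53.8458°.
Cell spans 0.00833333° lon × 0.00416667° lat.
west 98.04167, east 98.05000.

98.04167, 98.05000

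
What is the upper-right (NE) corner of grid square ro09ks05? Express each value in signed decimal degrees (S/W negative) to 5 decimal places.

59.77500, 160.84167

Field R=17, O=14: +17·20° lon, +14·10° lat → SW at lon 160°, lat 50°.
Square 0, 9: +0·2° lon, +9·1° lat → SW at lon 160°, lat 59°.
Subsquare k=10, s=18: +10·0.0833333° lon, +18·0.0416667° lat → SW at lon 160.833°, lat 59.75°.
Extended square 0, 5: +0·0.00833333° lon, +5·0.00416667° lat → SW at lon 160.833°, lat 59.7708°.
Cell spans 0.00833333° lon × 0.00416667° lat. NE corner is SW corner plus one full cell.
latitude 59.77500, longitude 160.84167.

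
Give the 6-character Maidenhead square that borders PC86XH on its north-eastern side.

PC96ai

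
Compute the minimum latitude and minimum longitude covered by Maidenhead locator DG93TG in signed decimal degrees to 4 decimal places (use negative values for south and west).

Field D=3, G=6: +3·20° lon, +6·10° lat → SW at lon -120°, lat -30°.
Square 9, 3: +9·2° lon, +3·1° lat → SW at lon -102°, lat -27°.
Subsquare t=19, g=6: +19·0.0833333° lon, +6·0.0416667° lat → SW at lon -100.417°, lat -26.75°.
latitude -26.7500, longitude -100.4167.

-26.7500, -100.4167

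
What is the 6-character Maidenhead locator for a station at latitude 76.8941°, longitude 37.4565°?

KQ86rv

Add 180° to longitude and 90° to latitude: 217.4565, 166.8941.
Field (20°×10°, letters A–R): lon ⌊217.4565/20⌋ = 10 → K; lat ⌊166.8941/10⌋ = 16 → Q.
Square (2°×1°, digits 0–9): lon ⌊17.4565/2⌋ = 8; lat ⌊6.8941/1⌋ = 6.
Subsquare (5′×2.5′, letters a–x): lon ⌊1.4565/0.0833333⌋ = 17 → r; lat ⌊0.8941/0.0416667⌋ = 21 → v.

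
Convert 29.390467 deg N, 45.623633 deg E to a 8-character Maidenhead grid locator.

LL29tj43

Shift to the Maidenhead origin (180°W, 90°S): lon 225.62363, lat 119.39047.
Field: lon ⌊225.62363/20⌋ = 11 → L; lat ⌊119.39047/10⌋ = 11 → L.
Square: lon ⌊5.62363/2⌋ = 2; lat ⌊9.39047/1⌋ = 9.
Subsquare: lon ⌊1.62363/0.0833333⌋ = 19 → t; lat ⌊0.39047/0.0416667⌋ = 9 → j.
Extended square: lon ⌊0.04030/0.00833333⌋ = 4; lat ⌊0.01547/0.00416667⌋ = 3.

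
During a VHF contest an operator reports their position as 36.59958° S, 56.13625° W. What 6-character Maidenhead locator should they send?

GF13wj

Offset from 180°W / 90°S: lon 123.8638°, lat 53.4004°.
Field: lon ⌊123.8638/20⌋ = 6 → G; lat ⌊53.4004/10⌋ = 5 → F.
Square: lon ⌊3.8638/2⌋ = 1; lat ⌊3.4004/1⌋ = 3.
Subsquare: lon ⌊1.8638/0.0833333⌋ = 22 → w; lat ⌊0.4004/0.0416667⌋ = 9 → j.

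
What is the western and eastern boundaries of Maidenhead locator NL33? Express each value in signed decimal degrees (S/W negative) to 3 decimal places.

86.000, 88.000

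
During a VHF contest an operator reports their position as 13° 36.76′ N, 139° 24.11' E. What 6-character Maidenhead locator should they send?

PK93qo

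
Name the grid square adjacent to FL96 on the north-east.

GL07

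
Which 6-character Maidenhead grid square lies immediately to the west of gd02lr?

GD02kr

Longitude subsquare l = 11; −1 → 10 = k.
The latitude characters are unchanged.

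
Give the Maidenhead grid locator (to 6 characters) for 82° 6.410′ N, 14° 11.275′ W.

Shift to the Maidenhead origin (180°W, 90°S): lon 165.8121, lat 172.1068.
Field: 165.8121/20 → 8 → I, 172.1068/10 → 17 → R; chars IR.
Square: 5.8121/2 → 2, 2.1068/1 → 2; chars 22.
Subsquare: 1.8121/0.0833333 → 21 → v, 0.1068/0.0416667 → 2 → c; chars vc.

IR22vc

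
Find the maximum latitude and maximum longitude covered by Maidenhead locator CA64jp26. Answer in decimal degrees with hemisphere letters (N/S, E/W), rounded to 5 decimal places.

85.34583° S, 127.22500° W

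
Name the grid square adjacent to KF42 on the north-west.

KF33

Longitude square 4; −1 → 3.
Latitude square 2; +1 → 3.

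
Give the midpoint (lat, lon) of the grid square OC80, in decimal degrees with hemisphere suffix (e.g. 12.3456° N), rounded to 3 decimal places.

Field O=14, C=2: +14·20° lon, +2·10° lat → SW at lon 100°, lat -70°.
Square 8, 0: +8·2° lon, +0·1° lat → SW at lon 116°, lat -70°.
Cell spans 2° lon × 1° lat. Centre is SW corner plus half of each.
latitude 69.500° S, longitude 117.000° E.

69.500° S, 117.000° E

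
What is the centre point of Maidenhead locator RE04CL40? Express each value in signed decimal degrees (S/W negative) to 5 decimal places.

Field R=17, E=4: +17·20° lon, +4·10° lat → SW at lon 160°, lat -50°.
Square 0, 4: +0·2° lon, +4·1° lat → SW at lon 160°, lat -46°.
Subsquare c=2, l=11: +2·0.0833333° lon, +11·0.0416667° lat → SW at lon 160.167°, lat -45.5417°.
Extended square 4, 0: +4·0.00833333° lon, +0·0.00416667° lat → SW at lon 160.2°, lat -45.5417°.
Cell spans 0.00833333° lon × 0.00416667° lat. Centre is SW corner plus half of each.
latitude -45.53958, longitude 160.20417.

-45.53958, 160.20417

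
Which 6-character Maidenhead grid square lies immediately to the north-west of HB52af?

Longitude subsquare a = 0; −1 → -1, wraps to 23 = x, carry into square.
Longitude square 5; −1 → 4.
Latitude subsquare f = 5; +1 → 6 = g.

HB42xg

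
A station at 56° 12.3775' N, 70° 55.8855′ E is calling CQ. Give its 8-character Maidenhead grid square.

MO56le19

Add 180° to longitude and 90° to latitude: 250.93142, 146.20629.
Field: 250.93142/20 → 12 → M, 146.20629/10 → 14 → O; chars MO.
Square: 10.93142/2 → 5, 6.20629/1 → 6; chars 56.
Subsquare: 0.93142/0.0833333 → 11 → l, 0.20629/0.0416667 → 4 → e; chars le.
Extended square: 0.01476/0.00833333 → 1, 0.03962/0.00416667 → 9; chars 19.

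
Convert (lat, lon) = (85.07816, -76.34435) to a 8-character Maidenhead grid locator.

FR15tb88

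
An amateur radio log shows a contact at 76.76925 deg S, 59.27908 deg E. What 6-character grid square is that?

Add 180° to longitude and 90° to latitude: 239.2791, 13.2308.
Field: lon ⌊239.2791/20⌋ = 11 → L; lat ⌊13.2308/10⌋ = 1 → B.
Square: lon ⌊19.2791/2⌋ = 9; lat ⌊3.2308/1⌋ = 3.
Subsquare: lon ⌊1.2791/0.0833333⌋ = 15 → p; lat ⌊0.2308/0.0416667⌋ = 5 → f.

LB93pf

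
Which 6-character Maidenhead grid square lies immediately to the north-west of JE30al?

JE20xm

Longitude subsquare a = 0; −1 → -1, wraps to 23 = x, carry into square.
Longitude square 3; −1 → 2.
Latitude subsquare l = 11; +1 → 12 = m.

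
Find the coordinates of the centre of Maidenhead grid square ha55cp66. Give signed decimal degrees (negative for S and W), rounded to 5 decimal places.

-84.34792, -29.77917

Field H=7, A=0: +7·20° lon, +0·10° lat → SW at lon -40°, lat -90°.
Square 5, 5: +5·2° lon, +5·1° lat → SW at lon -30°, lat -85°.
Subsquare c=2, p=15: +2·0.0833333° lon, +15·0.0416667° lat → SW at lon -29.8333°, lat -84.375°.
Extended square 6, 6: +6·0.00833333° lon, +6·0.00416667° lat → SW at lon -29.7833°, lat -84.35°.
Cell spans 0.00833333° lon × 0.00416667° lat. Centre is SW corner plus half of each.
latitude -84.34792, longitude -29.77917.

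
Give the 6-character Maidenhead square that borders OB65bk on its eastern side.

OB65ck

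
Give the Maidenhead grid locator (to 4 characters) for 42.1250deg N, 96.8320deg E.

NN82

Offset from 180°W / 90°S: lon 276.83°, lat 132.12°.
Field (20°×10°, letters A–R): lon ⌊276.83/20⌋ = 13 → N; lat ⌊132.12/10⌋ = 13 → N.
Square (2°×1°, digits 0–9): lon ⌊16.83/2⌋ = 8; lat ⌊2.12/1⌋ = 2.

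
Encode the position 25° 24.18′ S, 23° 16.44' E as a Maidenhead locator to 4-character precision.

KG14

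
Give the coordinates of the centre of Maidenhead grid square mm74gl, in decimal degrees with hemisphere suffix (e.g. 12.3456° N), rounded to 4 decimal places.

Field M=12, M=12: +12·20° lon, +12·10° lat → SW at lon 60°, lat 30°.
Square 7, 4: +7·2° lon, +4·1° lat → SW at lon 74°, lat 34°.
Subsquare g=6, l=11: +6·0.0833333° lon, +11·0.0416667° lat → SW at lon 74.5°, lat 34.4583°.
Cell spans 0.0833333° lon × 0.0416667° lat. Centre is SW corner plus half of each.
latitude 34.4792° N, longitude 74.5417° E.

34.4792° N, 74.5417° E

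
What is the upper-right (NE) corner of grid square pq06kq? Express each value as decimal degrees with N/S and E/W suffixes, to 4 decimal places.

76.7083° N, 120.9167° E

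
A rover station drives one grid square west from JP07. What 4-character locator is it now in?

Longitude square 0; −1 → -1, wraps to 9, carry into field.
Longitude field J = 9; −1 → 8 = I.
The latitude characters are unchanged.

IP97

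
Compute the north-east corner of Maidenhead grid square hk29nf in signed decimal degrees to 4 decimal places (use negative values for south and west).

Field H=7, K=10: +7·20° lon, +10·10° lat → SW at lon -40°, lat 10°.
Square 2, 9: +2·2° lon, +9·1° lat → SW at lon -36°, lat 19°.
Subsquare n=13, f=5: +13·0.0833333° lon, +5·0.0416667° lat → SW at lon -34.9167°, lat 19.2083°.
Cell spans 0.0833333° lon × 0.0416667° lat. NE corner is SW corner plus one full cell.
latitude 19.2500, longitude -34.8333.

19.2500, -34.8333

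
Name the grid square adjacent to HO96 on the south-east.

IO05

Longitude square 9; +1 → 10, wraps to 0, carry into field.
Longitude field H = 7; +1 → 8 = I.
Latitude square 6; −1 → 5.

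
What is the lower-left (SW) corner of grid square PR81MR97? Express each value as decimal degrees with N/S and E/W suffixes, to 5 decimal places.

81.73750° N, 137.07500° E

Field P=15, R=17: +15·20° lon, +17·10° lat → SW at lon 120°, lat 80°.
Square 8, 1: +8·2° lon, +1·1° lat → SW at lon 136°, lat 81°.
Subsquare m=12, r=17: +12·0.0833333° lon, +17·0.0416667° lat → SW at lon 137°, lat 81.7083°.
Extended square 9, 7: +9·0.00833333° lon, +7·0.00416667° lat → SW at lon 137.075°, lat 81.7375°.
latitude 81.73750° N, longitude 137.07500° E.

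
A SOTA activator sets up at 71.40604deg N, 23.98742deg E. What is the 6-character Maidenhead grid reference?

KQ11xj

Offset from 180°W / 90°S: lon 203.9874°, lat 161.4060°.
Field: lon ⌊203.9874/20⌋ = 10 → K; lat ⌊161.4060/10⌋ = 16 → Q.
Square: lon ⌊3.9874/2⌋ = 1; lat ⌊1.4060/1⌋ = 1.
Subsquare: lon ⌊1.9874/0.0833333⌋ = 23 → x; lat ⌊0.4060/0.0416667⌋ = 9 → j.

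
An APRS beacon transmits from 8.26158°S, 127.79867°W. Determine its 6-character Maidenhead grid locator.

Offset from 180°W / 90°S: lon 52.2013°, lat 81.7384°.
Field: 52.2013/20 → 2 → C, 81.7384/10 → 8 → I; chars CI.
Square: 12.2013/2 → 6, 1.7384/1 → 1; chars 61.
Subsquare: 0.2013/0.0833333 → 2 → c, 0.7384/0.0416667 → 17 → r; chars cr.

CI61cr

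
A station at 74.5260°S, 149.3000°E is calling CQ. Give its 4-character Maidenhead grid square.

QB45

Offset from 180°W / 90°S: lon 329.30°, lat 15.47°.
Field: lon ⌊329.30/20⌋ = 16 → Q; lat ⌊15.47/10⌋ = 1 → B.
Square: lon ⌊9.30/2⌋ = 4; lat ⌊5.47/1⌋ = 5.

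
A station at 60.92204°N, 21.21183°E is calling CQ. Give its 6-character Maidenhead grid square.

Add 180° to longitude and 90° to latitude: 201.2118, 150.9220.
Field: 201.2118/20 → 10 → K, 150.9220/10 → 15 → P; chars KP.
Square: 1.2118/2 → 0, 0.9220/1 → 0; chars 00.
Subsquare: 1.2118/0.0833333 → 14 → o, 0.9220/0.0416667 → 22 → w; chars ow.

KP00ow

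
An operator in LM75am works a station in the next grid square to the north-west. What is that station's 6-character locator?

Longitude subsquare a = 0; −1 → -1, wraps to 23 = x, carry into square.
Longitude square 7; −1 → 6.
Latitude subsquare m = 12; +1 → 13 = n.

LM65xn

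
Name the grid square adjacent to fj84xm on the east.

FJ94am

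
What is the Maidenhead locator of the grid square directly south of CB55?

CB54

Latitude square 5; −1 → 4.
The longitude characters are unchanged.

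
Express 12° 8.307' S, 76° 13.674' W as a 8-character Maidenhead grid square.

FH17vu26

Offset from 180°W / 90°S: lon 103.77210°, lat 77.86155°.
Field: lon ⌊103.77210/20⌋ = 5 → F; lat ⌊77.86155/10⌋ = 7 → H.
Square: lon ⌊3.77210/2⌋ = 1; lat ⌊7.86155/1⌋ = 7.
Subsquare: lon ⌊1.77210/0.0833333⌋ = 21 → v; lat ⌊0.86155/0.0416667⌋ = 20 → u.
Extended square: lon ⌊0.02210/0.00833333⌋ = 2; lat ⌊0.02822/0.00416667⌋ = 6.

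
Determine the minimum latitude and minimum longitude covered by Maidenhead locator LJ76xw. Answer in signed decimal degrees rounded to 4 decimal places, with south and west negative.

6.9167, 55.9167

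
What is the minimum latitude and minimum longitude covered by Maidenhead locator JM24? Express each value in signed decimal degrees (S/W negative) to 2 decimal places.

34.00, 4.00

Field J=9, M=12: +9·20° lon, +12·10° lat → SW at lon 0°, lat 30°.
Square 2, 4: +2·2° lon, +4·1° lat → SW at lon 4°, lat 34°.
latitude 34.00, longitude 4.00.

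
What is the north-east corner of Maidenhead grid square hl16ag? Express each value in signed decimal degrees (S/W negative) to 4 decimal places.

26.2917, -37.9167

Field H=7, L=11: +7·20° lon, +11·10° lat → SW at lon -40°, lat 20°.
Square 1, 6: +1·2° lon, +6·1° lat → SW at lon -38°, lat 26°.
Subsquare a=0, g=6: +0·0.0833333° lon, +6·0.0416667° lat → SW at lon -38°, lat 26.25°.
Cell spans 0.0833333° lon × 0.0416667° lat. NE corner is SW corner plus one full cell.
latitude 26.2917, longitude -37.9167.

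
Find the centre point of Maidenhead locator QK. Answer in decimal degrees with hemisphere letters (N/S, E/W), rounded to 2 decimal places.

Field Q=16, K=10: +16·20° lon, +10·10° lat → SW at lon 140°, lat 10°.
Cell spans 20° lon × 10° lat. Centre is SW corner plus half of each.
latitude 15.00° N, longitude 150.00° E.

15.00° N, 150.00° E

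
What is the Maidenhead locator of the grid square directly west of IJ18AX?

IJ08xx

Longitude subsquare a = 0; −1 → -1, wraps to 23 = x, carry into square.
Longitude square 1; −1 → 0.
The latitude characters are unchanged.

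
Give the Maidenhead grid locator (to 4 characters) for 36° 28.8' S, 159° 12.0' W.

BF03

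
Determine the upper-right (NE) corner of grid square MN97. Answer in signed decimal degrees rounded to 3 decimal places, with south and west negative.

48.000, 80.000

Field M=12, N=13: +12·20° lon, +13·10° lat → SW at lon 60°, lat 40°.
Square 9, 7: +9·2° lon, +7·1° lat → SW at lon 78°, lat 47°.
Cell spans 2° lon × 1° lat. NE corner is SW corner plus one full cell.
latitude 48.000, longitude 80.000.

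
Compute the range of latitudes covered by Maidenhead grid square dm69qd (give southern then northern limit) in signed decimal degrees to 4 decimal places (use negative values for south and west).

39.1250, 39.1667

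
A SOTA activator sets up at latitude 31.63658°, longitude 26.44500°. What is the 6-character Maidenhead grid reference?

KM31fp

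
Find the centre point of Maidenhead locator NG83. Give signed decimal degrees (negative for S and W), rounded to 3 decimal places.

-26.500, 97.000

Field N=13, G=6: +13·20° lon, +6·10° lat → SW at lon 80°, lat -30°.
Square 8, 3: +8·2° lon, +3·1° lat → SW at lon 96°, lat -27°.
Cell spans 2° lon × 1° lat. Centre is SW corner plus half of each.
latitude -26.500, longitude 97.000.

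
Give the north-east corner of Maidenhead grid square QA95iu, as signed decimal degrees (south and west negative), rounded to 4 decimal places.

Field Q=16, A=0: +16·20° lon, +0·10° lat → SW at lon 140°, lat -90°.
Square 9, 5: +9·2° lon, +5·1° lat → SW at lon 158°, lat -85°.
Subsquare i=8, u=20: +8·0.0833333° lon, +20·0.0416667° lat → SW at lon 158.667°, lat -84.1667°.
Cell spans 0.0833333° lon × 0.0416667° lat. NE corner is SW corner plus one full cell.
latitude -84.1250, longitude 158.7500.

-84.1250, 158.7500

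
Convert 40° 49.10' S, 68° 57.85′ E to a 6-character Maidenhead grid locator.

Add 180° to longitude and 90° to latitude: 248.9642, 49.1817.
Field: lon ⌊248.9642/20⌋ = 12 → M; lat ⌊49.1817/10⌋ = 4 → E.
Square: lon ⌊8.9642/2⌋ = 4; lat ⌊9.1817/1⌋ = 9.
Subsquare: lon ⌊0.9642/0.0833333⌋ = 11 → l; lat ⌊0.1817/0.0416667⌋ = 4 → e.

ME49le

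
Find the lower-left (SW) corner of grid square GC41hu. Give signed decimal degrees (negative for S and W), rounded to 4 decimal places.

Field G=6, C=2: +6·20° lon, +2·10° lat → SW at lon -60°, lat -70°.
Square 4, 1: +4·2° lon, +1·1° lat → SW at lon -52°, lat -69°.
Subsquare h=7, u=20: +7·0.0833333° lon, +20·0.0416667° lat → SW at lon -51.4167°, lat -68.1667°.
latitude -68.1667, longitude -51.4167.

-68.1667, -51.4167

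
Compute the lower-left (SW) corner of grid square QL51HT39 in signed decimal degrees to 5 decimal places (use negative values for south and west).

21.82917, 150.60833

Field Q=16, L=11: +16·20° lon, +11·10° lat → SW at lon 140°, lat 20°.
Square 5, 1: +5·2° lon, +1·1° lat → SW at lon 150°, lat 21°.
Subsquare h=7, t=19: +7·0.0833333° lon, +19·0.0416667° lat → SW at lon 150.583°, lat 21.7917°.
Extended square 3, 9: +3·0.00833333° lon, +9·0.00416667° lat → SW at lon 150.608°, lat 21.8292°.
latitude 21.82917, longitude 150.60833.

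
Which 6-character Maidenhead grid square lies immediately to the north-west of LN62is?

LN62ht

Longitude subsquare i = 8; −1 → 7 = h.
Latitude subsquare s = 18; +1 → 19 = t.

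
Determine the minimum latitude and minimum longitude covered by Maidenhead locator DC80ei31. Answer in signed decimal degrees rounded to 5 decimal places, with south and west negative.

-69.66250, -103.64167

Field D=3, C=2: +3·20° lon, +2·10° lat → SW at lon -120°, lat -70°.
Square 8, 0: +8·2° lon, +0·1° lat → SW at lon -104°, lat -70°.
Subsquare e=4, i=8: +4·0.0833333° lon, +8·0.0416667° lat → SW at lon -103.667°, lat -69.6667°.
Extended square 3, 1: +3·0.00833333° lon, +1·0.00416667° lat → SW at lon -103.642°, lat -69.6625°.
latitude -69.66250, longitude -103.64167.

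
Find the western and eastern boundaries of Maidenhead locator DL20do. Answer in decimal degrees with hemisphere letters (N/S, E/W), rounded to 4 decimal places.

115.7500° W, 115.6667° W

Field D=3, L=11: +3·20° lon, +11·10° lat → SW at lon -120°, lat 20°.
Square 2, 0: +2·2° lon, +0·1° lat → SW at lon -116°, lat 20°.
Subsquare d=3, o=14: +3·0.0833333° lon, +14·0.0416667° lat → SW at lon -115.75°, lat 20.5833°.
Cell spans 0.0833333° lon × 0.0416667° lat.
west 115.7500° W, east 115.6667° W.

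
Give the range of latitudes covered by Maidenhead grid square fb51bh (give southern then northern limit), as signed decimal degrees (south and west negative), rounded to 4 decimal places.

-78.7083, -78.6667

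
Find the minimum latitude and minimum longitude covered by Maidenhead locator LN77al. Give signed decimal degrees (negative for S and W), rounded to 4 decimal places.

47.4583, 54.0000

Field L=11, N=13: +11·20° lon, +13·10° lat → SW at lon 40°, lat 40°.
Square 7, 7: +7·2° lon, +7·1° lat → SW at lon 54°, lat 47°.
Subsquare a=0, l=11: +0·0.0833333° lon, +11·0.0416667° lat → SW at lon 54°, lat 47.4583°.
latitude 47.4583, longitude 54.0000.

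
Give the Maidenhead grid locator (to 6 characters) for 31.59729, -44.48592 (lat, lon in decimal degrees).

GM71so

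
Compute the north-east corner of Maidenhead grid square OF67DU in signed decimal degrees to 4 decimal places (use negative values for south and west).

Field O=14, F=5: +14·20° lon, +5·10° lat → SW at lon 100°, lat -40°.
Square 6, 7: +6·2° lon, +7·1° lat → SW at lon 112°, lat -33°.
Subsquare d=3, u=20: +3·0.0833333° lon, +20·0.0416667° lat → SW at lon 112.25°, lat -32.1667°.
Cell spans 0.0833333° lon × 0.0416667° lat. NE corner is SW corner plus one full cell.
latitude -32.1250, longitude 112.3333.

-32.1250, 112.3333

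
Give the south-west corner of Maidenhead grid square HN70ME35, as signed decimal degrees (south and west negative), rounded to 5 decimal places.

40.18750, -24.97500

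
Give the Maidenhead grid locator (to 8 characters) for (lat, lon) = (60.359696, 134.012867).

PP70ai16

Offset from 180°W / 90°S: lon 314.01287°, lat 150.35970°.
Field (20°×10°, letters A–R): 314.01287/20 → 15 → P, 150.35970/10 → 15 → P; chars PP.
Square (2°×1°, digits 0–9): 14.01287/2 → 7, 0.35970/1 → 0; chars 70.
Subsquare (5′×2.5′, letters a–x): 0.01287/0.0833333 → 0 → a, 0.35970/0.0416667 → 8 → i; chars ai.
Extended square (30″×15″, digits 0–9): 0.01287/0.00833333 → 1, 0.02636/0.00416667 → 6; chars 16.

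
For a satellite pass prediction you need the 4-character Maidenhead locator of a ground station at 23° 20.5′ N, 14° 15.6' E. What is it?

JL73

Add 180° to longitude and 90° to latitude: 194.26, 113.34.
Field: 194.26/20 → 9 → J, 113.34/10 → 11 → L; chars JL.
Square: 14.26/2 → 7, 3.34/1 → 3; chars 73.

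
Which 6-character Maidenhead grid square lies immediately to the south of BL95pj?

Latitude subsquare j = 9; −1 → 8 = i.
The longitude characters are unchanged.

BL95pi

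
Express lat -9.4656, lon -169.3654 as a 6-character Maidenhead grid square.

Shift to the Maidenhead origin (180°W, 90°S): lon 10.6346, lat 80.5344.
Field: lon ⌊10.6346/20⌋ = 0 → A; lat ⌊80.5344/10⌋ = 8 → I.
Square: lon ⌊10.6346/2⌋ = 5; lat ⌊0.5344/1⌋ = 0.
Subsquare: lon ⌊0.6346/0.0833333⌋ = 7 → h; lat ⌊0.5344/0.0416667⌋ = 12 → m.

AI50hm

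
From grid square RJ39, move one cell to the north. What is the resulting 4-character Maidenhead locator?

Latitude square 9; +1 → 10, wraps to 0, carry into field.
Latitude field J = 9; +1 → 10 = K.
The longitude characters are unchanged.

RK30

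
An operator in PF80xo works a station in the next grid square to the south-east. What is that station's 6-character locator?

Longitude subsquare x = 23; +1 → 24, wraps to 0 = a, carry into square.
Longitude square 8; +1 → 9.
Latitude subsquare o = 14; −1 → 13 = n.

PF90an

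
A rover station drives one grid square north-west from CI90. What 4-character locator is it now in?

Longitude square 9; −1 → 8.
Latitude square 0; +1 → 1.

CI81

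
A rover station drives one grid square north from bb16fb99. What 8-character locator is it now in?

Latitude extended square 9; +1 → 10, wraps to 0, carry into subsquare.
Latitude subsquare b = 1; +1 → 2 = c.
The longitude characters are unchanged.

BB16fc90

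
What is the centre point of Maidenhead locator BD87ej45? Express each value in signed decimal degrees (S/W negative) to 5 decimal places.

-52.60208, -143.62917

Field B=1, D=3: +1·20° lon, +3·10° lat → SW at lon -160°, lat -60°.
Square 8, 7: +8·2° lon, +7·1° lat → SW at lon -144°, lat -53°.
Subsquare e=4, j=9: +4·0.0833333° lon, +9·0.0416667° lat → SW at lon -143.667°, lat -52.625°.
Extended square 4, 5: +4·0.00833333° lon, +5·0.00416667° lat → SW at lon -143.633°, lat -52.6042°.
Cell spans 0.00833333° lon × 0.00416667° lat. Centre is SW corner plus half of each.
latitude -52.60208, longitude -143.62917.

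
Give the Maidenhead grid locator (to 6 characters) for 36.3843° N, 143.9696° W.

Offset from 180°W / 90°S: lon 36.0304°, lat 126.3843°.
Field: 36.0304/20 → 1 → B, 126.3843/10 → 12 → M; chars BM.
Square: 16.0304/2 → 8, 6.3843/1 → 6; chars 86.
Subsquare: 0.0304/0.0833333 → 0 → a, 0.3843/0.0416667 → 9 → j; chars aj.

BM86aj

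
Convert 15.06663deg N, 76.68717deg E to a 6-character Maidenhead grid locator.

MK85ib

Offset from 180°W / 90°S: lon 256.6872°, lat 105.0666°.
Field: lon ⌊256.6872/20⌋ = 12 → M; lat ⌊105.0666/10⌋ = 10 → K.
Square: lon ⌊16.6872/2⌋ = 8; lat ⌊5.0666/1⌋ = 5.
Subsquare: lon ⌊0.6872/0.0833333⌋ = 8 → i; lat ⌊0.0666/0.0416667⌋ = 1 → b.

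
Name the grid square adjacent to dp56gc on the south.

DP56gb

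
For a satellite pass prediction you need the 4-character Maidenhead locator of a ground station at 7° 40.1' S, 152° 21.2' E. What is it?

QI62

Offset from 180°W / 90°S: lon 332.35°, lat 82.33°.
Field (20°×10°, letters A–R): 332.35/20 → 16 → Q, 82.33/10 → 8 → I; chars QI.
Square (2°×1°, digits 0–9): 12.35/2 → 6, 2.33/1 → 2; chars 62.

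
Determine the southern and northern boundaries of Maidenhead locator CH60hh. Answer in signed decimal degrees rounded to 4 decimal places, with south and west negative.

-19.7083, -19.6667

Field C=2, H=7: +2·20° lon, +7·10° lat → SW at lon -140°, lat -20°.
Square 6, 0: +6·2° lon, +0·1° lat → SW at lon -128°, lat -20°.
Subsquare h=7, h=7: +7·0.0833333° lon, +7·0.0416667° lat → SW at lon -127.417°, lat -19.7083°.
Cell spans 0.0833333° lon × 0.0416667° lat.
south -19.7083, north -19.6667.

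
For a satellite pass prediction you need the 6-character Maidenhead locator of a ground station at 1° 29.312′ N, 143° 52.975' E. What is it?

Shift to the Maidenhead origin (180°W, 90°S): lon 323.8829, lat 91.4885.
Field: lon ⌊323.8829/20⌋ = 16 → Q; lat ⌊91.4885/10⌋ = 9 → J.
Square: lon ⌊3.8829/2⌋ = 1; lat ⌊1.4885/1⌋ = 1.
Subsquare: lon ⌊1.8829/0.0833333⌋ = 22 → w; lat ⌊0.4885/0.0416667⌋ = 11 → l.

QJ11wl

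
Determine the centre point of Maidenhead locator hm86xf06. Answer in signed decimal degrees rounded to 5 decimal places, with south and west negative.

Field H=7, M=12: +7·20° lon, +12·10° lat → SW at lon -40°, lat 30°.
Square 8, 6: +8·2° lon, +6·1° lat → SW at lon -24°, lat 36°.
Subsquare x=23, f=5: +23·0.0833333° lon, +5·0.0416667° lat → SW at lon -22.0833°, lat 36.2083°.
Extended square 0, 6: +0·0.00833333° lon, +6·0.00416667° lat → SW at lon -22.0833°, lat 36.2333°.
Cell spans 0.00833333° lon × 0.00416667° lat. Centre is SW corner plus half of each.
latitude 36.23542, longitude -22.07917.

36.23542, -22.07917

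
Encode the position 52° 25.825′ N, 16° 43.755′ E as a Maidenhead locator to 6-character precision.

JO82ik

Add 180° to longitude and 90° to latitude: 196.7293, 142.4304.
Field: lon ⌊196.7293/20⌋ = 9 → J; lat ⌊142.4304/10⌋ = 14 → O.
Square: lon ⌊16.7293/2⌋ = 8; lat ⌊2.4304/1⌋ = 2.
Subsquare: lon ⌊0.7293/0.0833333⌋ = 8 → i; lat ⌊0.4304/0.0416667⌋ = 10 → k.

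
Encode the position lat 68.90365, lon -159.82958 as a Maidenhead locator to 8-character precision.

BP08cv06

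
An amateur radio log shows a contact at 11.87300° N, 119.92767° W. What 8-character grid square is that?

Offset from 180°W / 90°S: lon 60.07233°, lat 101.87300°.
Field: 60.07233/20 → 3 → D, 101.87300/10 → 10 → K; chars DK.
Square: 0.07233/2 → 0, 1.87300/1 → 1; chars 01.
Subsquare: 0.07233/0.0833333 → 0 → a, 0.87300/0.0416667 → 20 → u; chars au.
Extended square: 0.07233/0.00833333 → 8, 0.03967/0.00416667 → 9; chars 89.

DK01au89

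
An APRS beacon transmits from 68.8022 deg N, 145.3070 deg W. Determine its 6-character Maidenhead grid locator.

Add 180° to longitude and 90° to latitude: 34.6930, 158.8022.
Field (20°×10°, letters A–R): 34.6930/20 → 1 → B, 158.8022/10 → 15 → P; chars BP.
Square (2°×1°, digits 0–9): 14.6930/2 → 7, 8.8022/1 → 8; chars 78.
Subsquare (5′×2.5′, letters a–x): 0.6930/0.0833333 → 8 → i, 0.8022/0.0416667 → 19 → t; chars it.

BP78it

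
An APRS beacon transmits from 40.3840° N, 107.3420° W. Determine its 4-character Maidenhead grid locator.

DN60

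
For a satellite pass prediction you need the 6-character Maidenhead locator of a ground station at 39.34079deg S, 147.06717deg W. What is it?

Shift to the Maidenhead origin (180°W, 90°S): lon 32.9328, lat 50.6592.
Field: 32.9328/20 → 1 → B, 50.6592/10 → 5 → F; chars BF.
Square: 12.9328/2 → 6, 0.6592/1 → 0; chars 60.
Subsquare: 0.9328/0.0833333 → 11 → l, 0.6592/0.0416667 → 15 → p; chars lp.

BF60lp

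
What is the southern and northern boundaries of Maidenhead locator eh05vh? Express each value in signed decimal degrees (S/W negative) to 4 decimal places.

Field E=4, H=7: +4·20° lon, +7·10° lat → SW at lon -100°, lat -20°.
Square 0, 5: +0·2° lon, +5·1° lat → SW at lon -100°, lat -15°.
Subsquare v=21, h=7: +21·0.0833333° lon, +7·0.0416667° lat → SW at lon -98.25°, lat -14.7083°.
Cell spans 0.0833333° lon × 0.0416667° lat.
south -14.7083, north -14.6667.

-14.7083, -14.6667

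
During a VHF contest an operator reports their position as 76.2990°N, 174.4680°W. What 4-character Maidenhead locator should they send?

AQ26

Offset from 180°W / 90°S: lon 5.53°, lat 166.30°.
Field: 5.53/20 → 0 → A, 166.30/10 → 16 → Q; chars AQ.
Square: 5.53/2 → 2, 6.30/1 → 6; chars 26.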